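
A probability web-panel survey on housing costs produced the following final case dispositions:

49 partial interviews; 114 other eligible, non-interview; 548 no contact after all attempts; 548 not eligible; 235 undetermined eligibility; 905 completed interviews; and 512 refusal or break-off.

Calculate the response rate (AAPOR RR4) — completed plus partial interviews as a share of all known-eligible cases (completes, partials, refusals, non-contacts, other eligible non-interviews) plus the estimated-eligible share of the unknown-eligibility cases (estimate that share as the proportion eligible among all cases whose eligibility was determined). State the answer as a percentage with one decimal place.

41.2%

Num: 905 + 49 = 954
Known eligible: 905 + 49 + 512 + 548 + 114 = 2128
e = 2128 / (2128 + 548) = 2128 / 2676 = 0.7952
e × U: 0.7952 × 235 = 186.87
Denominator: 2128 + 186.87 = 2314.87
RR4 = 954 / 2314.87 = 0.4121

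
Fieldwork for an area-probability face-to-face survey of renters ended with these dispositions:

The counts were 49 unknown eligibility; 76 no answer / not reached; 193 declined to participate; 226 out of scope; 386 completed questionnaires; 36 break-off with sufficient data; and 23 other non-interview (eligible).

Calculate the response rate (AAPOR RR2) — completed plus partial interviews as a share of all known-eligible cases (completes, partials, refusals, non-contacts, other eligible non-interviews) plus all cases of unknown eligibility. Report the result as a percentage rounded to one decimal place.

Num = 386 + 36 = 422
Denominator = 386 + 36 + 193 + 76 + 23 + 49 = 763
RR2 = 422 / 763 = 0.5531

55.3%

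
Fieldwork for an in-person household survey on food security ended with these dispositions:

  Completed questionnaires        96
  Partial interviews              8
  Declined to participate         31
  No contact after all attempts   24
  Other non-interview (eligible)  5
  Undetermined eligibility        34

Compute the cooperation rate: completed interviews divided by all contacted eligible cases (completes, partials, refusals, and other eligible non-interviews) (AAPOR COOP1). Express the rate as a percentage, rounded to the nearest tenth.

Num = 96
Denominator = 96 + 8 + 31 + 5 = 140
COOP1 = 96 / 140 = 0.6857

68.6%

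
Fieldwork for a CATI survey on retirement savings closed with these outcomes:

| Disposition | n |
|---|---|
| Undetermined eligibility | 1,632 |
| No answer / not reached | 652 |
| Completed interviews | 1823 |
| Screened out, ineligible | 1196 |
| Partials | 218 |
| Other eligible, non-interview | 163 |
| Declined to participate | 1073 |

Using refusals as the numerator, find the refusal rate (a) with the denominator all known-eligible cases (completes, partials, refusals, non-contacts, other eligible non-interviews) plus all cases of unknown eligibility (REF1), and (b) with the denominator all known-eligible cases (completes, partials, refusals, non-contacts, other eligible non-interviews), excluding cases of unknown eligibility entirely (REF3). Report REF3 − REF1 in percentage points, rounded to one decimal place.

Numerator = 1073
Base = 1823 + 218 + 1073 + 652 + 163 + 1632 = 5561
REF1 = 1073 / 5561 = 0.1930
Base = 1823 + 218 + 1073 + 652 + 163 = 3929
REF3 = 1073 / 3929 = 0.2731
Difference = 27.31 − 19.30 = 8.01 percentage points

8.0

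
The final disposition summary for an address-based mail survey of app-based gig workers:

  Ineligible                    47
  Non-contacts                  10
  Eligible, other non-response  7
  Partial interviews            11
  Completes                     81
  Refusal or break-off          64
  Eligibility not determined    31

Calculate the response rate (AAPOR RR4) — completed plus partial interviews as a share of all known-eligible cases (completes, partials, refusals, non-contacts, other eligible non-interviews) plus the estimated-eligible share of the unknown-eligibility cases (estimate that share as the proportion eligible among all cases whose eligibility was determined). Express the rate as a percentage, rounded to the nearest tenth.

46.6%

Numerator = 81 + 11 = 92
Known eligible = 81 + 11 + 64 + 10 + 7 = 173
e = 173 / (173 + 47) = 173 / 220 = 0.7864
Estimated eligible among unknowns = 0.7864 × 31 = 24.38
Base = 173 + 24.38 = 197.38
RR4 = 92 / 197.38 = 0.4661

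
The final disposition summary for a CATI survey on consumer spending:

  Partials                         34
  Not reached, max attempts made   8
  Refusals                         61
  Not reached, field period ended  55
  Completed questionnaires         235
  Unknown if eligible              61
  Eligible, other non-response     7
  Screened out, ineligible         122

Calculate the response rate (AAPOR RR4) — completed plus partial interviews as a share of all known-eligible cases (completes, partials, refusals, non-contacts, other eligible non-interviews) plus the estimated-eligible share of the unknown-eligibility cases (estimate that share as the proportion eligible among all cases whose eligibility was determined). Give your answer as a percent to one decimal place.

60.2%

Never reached = 55 + 8 = 63
Num = 235 + 34 = 269
Eligible (known) = 235 + 34 + 61 + 63 + 7 = 400
e = 400 / (400 + 122) = 400 / 522 = 0.7663
Estimated eligible among unknowns = 0.7663 × 61 = 46.74
Base = 400 + 46.74 = 446.74
RR4 = 269 / 446.74 = 0.6021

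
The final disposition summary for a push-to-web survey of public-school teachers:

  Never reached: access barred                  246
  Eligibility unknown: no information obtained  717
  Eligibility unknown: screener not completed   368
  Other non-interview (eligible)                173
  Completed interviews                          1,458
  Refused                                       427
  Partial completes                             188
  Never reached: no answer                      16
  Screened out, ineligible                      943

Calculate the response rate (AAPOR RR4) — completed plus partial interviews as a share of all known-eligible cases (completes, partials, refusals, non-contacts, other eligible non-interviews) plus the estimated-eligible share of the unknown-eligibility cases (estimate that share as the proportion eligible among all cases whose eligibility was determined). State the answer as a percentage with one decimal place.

49.9%

No answer / not reached = 16 + 246 = 262
Eligibility not determined = 368 + 717 = 1085
Numerator: 1458 + 188 = 1646
Eligible (known): 1458 + 188 + 427 + 262 + 173 = 2508
e = 2508 / (2508 + 943) = 2508 / 3451 = 0.7267
Eligible share of unknowns: 0.7267 × 1085 = 788.47
Base: 2508 + 788.47 = 3296.47
RR4 = 1646 / 3296.47 = 0.4993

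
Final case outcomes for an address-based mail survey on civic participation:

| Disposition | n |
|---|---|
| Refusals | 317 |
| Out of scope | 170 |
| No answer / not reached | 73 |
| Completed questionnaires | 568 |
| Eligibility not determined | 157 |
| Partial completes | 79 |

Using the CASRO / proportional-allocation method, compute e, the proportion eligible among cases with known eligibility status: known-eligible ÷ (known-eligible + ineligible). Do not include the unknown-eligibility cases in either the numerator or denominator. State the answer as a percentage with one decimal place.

85.9%

Eligible (known) = 568 + 79 + 317 + 73 = 1037
e = 1037 / (1037 + 170) = 1037 / 1207 = 0.8592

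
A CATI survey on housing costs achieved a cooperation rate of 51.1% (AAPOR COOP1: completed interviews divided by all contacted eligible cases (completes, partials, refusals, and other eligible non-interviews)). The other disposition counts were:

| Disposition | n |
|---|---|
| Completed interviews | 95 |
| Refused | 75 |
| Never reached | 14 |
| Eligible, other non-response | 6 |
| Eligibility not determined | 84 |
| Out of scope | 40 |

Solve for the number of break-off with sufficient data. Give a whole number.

COOP1 = 95 / D = 0.511
D = 95 / 0.511 = 185.9
Rest of base = 176
break-off with sufficient data = 185.9 − 176 ≈ 10

10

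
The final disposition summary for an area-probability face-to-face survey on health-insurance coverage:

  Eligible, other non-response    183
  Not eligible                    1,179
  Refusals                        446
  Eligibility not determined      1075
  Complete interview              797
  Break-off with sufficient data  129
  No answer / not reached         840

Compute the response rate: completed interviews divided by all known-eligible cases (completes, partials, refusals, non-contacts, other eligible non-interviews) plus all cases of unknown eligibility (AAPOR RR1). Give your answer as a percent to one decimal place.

23.0%

Numerator = 797
Base = 797 + 129 + 446 + 840 + 183 + 1075 = 3470
RR1 = 797 / 3470 = 0.2297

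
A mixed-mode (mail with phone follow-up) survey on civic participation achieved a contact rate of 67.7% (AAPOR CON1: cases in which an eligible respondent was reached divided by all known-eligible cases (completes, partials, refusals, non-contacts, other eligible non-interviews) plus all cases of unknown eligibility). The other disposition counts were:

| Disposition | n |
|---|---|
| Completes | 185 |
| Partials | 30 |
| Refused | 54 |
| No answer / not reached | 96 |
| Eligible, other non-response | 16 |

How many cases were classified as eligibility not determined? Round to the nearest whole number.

Numerator → 185 + 30 + 54 + 16 = 285
CON1 = 285 / D = 0.677
D = 285 / 0.677 = 421.0
Rest of base = 381
eligibility not determined = 421.0 − 381 ≈ 40

40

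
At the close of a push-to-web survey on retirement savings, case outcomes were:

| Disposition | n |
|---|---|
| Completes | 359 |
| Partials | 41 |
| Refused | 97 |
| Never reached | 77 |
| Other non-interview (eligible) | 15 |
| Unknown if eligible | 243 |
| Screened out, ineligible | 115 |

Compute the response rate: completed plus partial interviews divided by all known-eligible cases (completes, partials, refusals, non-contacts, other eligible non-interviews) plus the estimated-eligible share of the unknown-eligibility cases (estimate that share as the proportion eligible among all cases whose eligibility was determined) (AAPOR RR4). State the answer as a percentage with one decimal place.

50.5%

Numerator → 359 + 41 = 400
Eligible (known) → 359 + 41 + 97 + 77 + 15 = 589
e = 589 / (589 + 115) = 589 / 704 = 0.8366
Eligible share of unknowns → 0.8366 × 243 = 203.29
Denominator → 589 + 203.29 = 792.29
RR4 = 400 / 792.29 = 0.5049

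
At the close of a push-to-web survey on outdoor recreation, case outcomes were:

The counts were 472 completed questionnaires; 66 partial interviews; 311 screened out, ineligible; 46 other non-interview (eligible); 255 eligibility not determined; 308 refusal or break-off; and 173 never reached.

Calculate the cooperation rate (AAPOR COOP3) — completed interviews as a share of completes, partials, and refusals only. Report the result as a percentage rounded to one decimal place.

Numerator: 472
Denominator: 472 + 66 + 308 = 846
COOP3 = 472 / 846 = 0.5579

55.8%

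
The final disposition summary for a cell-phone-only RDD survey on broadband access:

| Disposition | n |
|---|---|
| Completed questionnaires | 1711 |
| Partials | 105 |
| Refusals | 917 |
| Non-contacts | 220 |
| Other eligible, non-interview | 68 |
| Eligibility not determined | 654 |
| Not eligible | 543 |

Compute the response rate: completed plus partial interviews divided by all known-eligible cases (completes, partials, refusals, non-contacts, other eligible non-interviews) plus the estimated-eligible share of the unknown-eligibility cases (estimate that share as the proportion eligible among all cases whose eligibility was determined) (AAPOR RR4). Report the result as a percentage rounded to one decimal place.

Top: 1711 + 105 = 1816
Determined eligible: 1711 + 105 + 917 + 220 + 68 = 3021
e = 3021 / (3021 + 543) = 3021 / 3564 = 0.8476
Estimated eligible among unknowns: 0.8476 × 654 = 554.33
Denom: 3021 + 554.33 = 3575.33
RR4 = 1816 / 3575.33 = 0.5079

50.8%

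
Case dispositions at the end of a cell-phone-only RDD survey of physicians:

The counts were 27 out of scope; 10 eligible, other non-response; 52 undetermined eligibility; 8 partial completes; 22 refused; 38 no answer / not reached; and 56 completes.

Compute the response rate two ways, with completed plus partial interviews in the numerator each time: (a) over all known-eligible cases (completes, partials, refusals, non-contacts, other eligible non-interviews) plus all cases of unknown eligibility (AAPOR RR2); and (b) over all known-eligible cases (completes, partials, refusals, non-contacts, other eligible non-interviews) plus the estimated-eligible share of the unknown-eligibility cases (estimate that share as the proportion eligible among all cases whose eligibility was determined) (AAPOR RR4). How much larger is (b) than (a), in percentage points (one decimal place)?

Top → 56 + 8 = 64
Base → 56 + 8 + 22 + 38 + 10 + 52 = 186
RR2 = 64 / 186 = 0.3441
Eligible (known) → 56 + 8 + 22 + 38 + 10 = 134
e = 134 / (134 + 27) = 134 / 161 = 0.8323
e × U → 0.8323 × 52 = 43.28
Base → 134 + 43.28 = 177.28
RR4 = 64 / 177.28 = 0.3610
Difference = 36.10 − 34.41 = 1.69 percentage points

1.7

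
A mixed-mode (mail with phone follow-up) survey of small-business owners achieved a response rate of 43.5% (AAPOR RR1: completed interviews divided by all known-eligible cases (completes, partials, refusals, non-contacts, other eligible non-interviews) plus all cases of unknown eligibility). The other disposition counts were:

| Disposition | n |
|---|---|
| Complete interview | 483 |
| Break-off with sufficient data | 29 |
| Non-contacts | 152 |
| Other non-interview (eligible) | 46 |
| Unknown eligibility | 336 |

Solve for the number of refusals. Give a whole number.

64

RR1 = 483 / D = 0.435
D = 483 / 0.435 = 1110.3
Rest of base = 1046
refusals = 1110.3 − 1046 ≈ 64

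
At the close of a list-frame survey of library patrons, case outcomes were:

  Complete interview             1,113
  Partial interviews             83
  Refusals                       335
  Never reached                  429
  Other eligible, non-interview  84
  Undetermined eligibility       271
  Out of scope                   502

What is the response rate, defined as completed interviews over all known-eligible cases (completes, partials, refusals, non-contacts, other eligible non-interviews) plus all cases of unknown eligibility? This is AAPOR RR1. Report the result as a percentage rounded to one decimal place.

Top: 1113
Base: 1113 + 83 + 335 + 429 + 84 + 271 = 2315
RR1 = 1113 / 2315 = 0.4808

48.1%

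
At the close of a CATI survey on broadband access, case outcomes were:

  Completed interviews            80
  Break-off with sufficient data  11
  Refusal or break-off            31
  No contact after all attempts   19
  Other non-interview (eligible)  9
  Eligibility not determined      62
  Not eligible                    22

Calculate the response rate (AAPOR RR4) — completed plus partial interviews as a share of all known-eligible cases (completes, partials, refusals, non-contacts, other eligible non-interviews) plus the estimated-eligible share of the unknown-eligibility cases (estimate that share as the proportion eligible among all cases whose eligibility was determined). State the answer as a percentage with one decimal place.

44.6%

Numerator: 80 + 11 = 91
Eligible (known): 80 + 11 + 31 + 19 + 9 = 150
e = 150 / (150 + 22) = 150 / 172 = 0.8721
Eligible share of unknowns: 0.8721 × 62 = 54.07
Base: 150 + 54.07 = 204.07
RR4 = 91 / 204.07 = 0.4459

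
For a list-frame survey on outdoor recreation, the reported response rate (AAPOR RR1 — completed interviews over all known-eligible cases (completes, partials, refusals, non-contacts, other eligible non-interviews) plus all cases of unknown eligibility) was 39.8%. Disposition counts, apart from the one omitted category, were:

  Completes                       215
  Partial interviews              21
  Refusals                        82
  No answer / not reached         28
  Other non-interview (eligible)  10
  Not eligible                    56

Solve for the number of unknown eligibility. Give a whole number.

184

RR1 = 215 / D = 0.398
D = 215 / 0.398 = 540.2
Other denominator terms total 356
unknown eligibility = 540.2 − 356 ≈ 184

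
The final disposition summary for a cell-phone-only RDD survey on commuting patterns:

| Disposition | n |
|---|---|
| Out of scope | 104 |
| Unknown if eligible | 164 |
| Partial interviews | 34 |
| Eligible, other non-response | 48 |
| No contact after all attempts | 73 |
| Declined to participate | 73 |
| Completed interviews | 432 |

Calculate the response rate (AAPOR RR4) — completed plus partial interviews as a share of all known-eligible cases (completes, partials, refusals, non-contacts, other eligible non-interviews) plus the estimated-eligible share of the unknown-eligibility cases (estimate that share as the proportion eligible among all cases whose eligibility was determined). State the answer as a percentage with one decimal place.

Num = 432 + 34 = 466
Known eligible = 432 + 34 + 73 + 73 + 48 = 660
e = 660 / (660 + 104) = 660 / 764 = 0.8639
e × U = 0.8639 × 164 = 141.68
Denominator = 660 + 141.68 = 801.68
RR4 = 466 / 801.68 = 0.5813

58.1%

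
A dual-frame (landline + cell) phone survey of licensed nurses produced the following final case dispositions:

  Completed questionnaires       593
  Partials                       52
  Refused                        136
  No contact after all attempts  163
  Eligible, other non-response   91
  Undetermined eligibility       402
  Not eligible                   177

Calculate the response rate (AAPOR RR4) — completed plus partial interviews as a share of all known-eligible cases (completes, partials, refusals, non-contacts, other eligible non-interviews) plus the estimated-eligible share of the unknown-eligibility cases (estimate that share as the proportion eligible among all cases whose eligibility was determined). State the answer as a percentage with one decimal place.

Num = 593 + 52 = 645
Known eligible = 593 + 52 + 136 + 163 + 91 = 1035
e = 1035 / (1035 + 177) = 1035 / 1212 = 0.8540
Estimated eligible among unknowns = 0.8540 × 402 = 343.31
Base = 1035 + 343.31 = 1378.31
RR4 = 645 / 1378.31 = 0.4680

46.8%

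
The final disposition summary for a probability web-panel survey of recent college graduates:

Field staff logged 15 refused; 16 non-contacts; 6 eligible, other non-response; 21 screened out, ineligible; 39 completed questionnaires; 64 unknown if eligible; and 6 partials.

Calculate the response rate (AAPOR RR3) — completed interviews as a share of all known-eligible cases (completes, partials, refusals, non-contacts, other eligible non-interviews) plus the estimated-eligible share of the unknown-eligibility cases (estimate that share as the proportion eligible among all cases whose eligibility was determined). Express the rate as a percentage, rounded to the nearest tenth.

Num = 39
Determined eligible = 39 + 6 + 15 + 16 + 6 = 82
e = 82 / (82 + 21) = 82 / 103 = 0.7961
Eligible share of unknowns = 0.7961 × 64 = 50.95
Base = 82 + 50.95 = 132.95
RR3 = 39 / 132.95 = 0.2933

29.3%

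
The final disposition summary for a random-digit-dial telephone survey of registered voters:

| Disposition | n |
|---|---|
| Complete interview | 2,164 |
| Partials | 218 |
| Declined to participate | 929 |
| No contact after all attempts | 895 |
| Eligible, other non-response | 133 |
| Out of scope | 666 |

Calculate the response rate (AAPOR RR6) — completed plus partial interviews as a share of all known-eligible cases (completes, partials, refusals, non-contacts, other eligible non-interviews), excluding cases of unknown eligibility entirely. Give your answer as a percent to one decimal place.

Top = 2164 + 218 = 2382
Denom = 2164 + 218 + 929 + 895 + 133 = 4339
RR6 = 2382 / 4339 = 0.5490

54.9%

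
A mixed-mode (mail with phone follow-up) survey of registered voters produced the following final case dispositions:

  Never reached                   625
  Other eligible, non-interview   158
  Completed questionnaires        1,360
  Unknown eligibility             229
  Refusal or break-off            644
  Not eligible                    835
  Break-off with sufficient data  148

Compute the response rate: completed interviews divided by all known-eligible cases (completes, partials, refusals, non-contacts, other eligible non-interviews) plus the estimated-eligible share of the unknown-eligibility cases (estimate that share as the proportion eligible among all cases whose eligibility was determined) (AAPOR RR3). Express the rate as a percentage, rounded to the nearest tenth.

43.7%

Numerator: 1360
Determined eligible: 1360 + 148 + 644 + 625 + 158 = 2935
e = 2935 / (2935 + 835) = 2935 / 3770 = 0.7785
Estimated eligible among unknowns: 0.7785 × 229 = 178.28
Denom: 2935 + 178.28 = 3113.28
RR3 = 1360 / 3113.28 = 0.4368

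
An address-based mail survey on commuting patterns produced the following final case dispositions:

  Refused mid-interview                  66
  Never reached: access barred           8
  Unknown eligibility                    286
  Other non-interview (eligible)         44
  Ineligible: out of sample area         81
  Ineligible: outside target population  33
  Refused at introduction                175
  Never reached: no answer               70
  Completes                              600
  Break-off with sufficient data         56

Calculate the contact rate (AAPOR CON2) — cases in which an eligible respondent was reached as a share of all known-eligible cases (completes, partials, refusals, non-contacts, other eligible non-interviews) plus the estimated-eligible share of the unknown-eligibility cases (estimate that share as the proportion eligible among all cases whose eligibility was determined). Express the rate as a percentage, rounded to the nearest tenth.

73.7%

Refused = 175 + 66 = 241
No contact after all attempts = 70 + 8 = 78
Out of scope = 33 + 81 = 114
Top → 600 + 56 + 241 + 44 = 941
Determined eligible → 600 + 56 + 241 + 78 + 44 = 1019
e = 1019 / (1019 + 114) = 1019 / 1133 = 0.8994
Estimated eligible among unknowns → 0.8994 × 286 = 257.23
Denom → 1019 + 257.23 = 1276.23
CON2 = 941 / 1276.23 = 0.7373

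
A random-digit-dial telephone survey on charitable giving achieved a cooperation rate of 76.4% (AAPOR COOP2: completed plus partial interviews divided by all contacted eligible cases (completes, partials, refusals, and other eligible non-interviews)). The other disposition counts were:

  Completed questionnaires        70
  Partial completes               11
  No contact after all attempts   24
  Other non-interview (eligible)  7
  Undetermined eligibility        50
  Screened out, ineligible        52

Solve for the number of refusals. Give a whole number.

Top = 70 + 11 = 81
COOP2 = 81 / D = 0.764
D = 81 / 0.764 = 106.0
Rest of base = 88
refusals = 106.0 − 88 ≈ 18

18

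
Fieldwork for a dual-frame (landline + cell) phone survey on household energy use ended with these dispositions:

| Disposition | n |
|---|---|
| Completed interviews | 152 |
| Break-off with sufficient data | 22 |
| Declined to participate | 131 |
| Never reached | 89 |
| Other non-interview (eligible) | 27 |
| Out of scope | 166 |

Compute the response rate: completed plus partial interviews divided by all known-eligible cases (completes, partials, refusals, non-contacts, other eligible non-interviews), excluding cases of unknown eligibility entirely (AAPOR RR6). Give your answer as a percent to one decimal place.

Top → 152 + 22 = 174
Denom → 152 + 22 + 131 + 89 + 27 = 421
RR6 = 174 / 421 = 0.4133

41.3%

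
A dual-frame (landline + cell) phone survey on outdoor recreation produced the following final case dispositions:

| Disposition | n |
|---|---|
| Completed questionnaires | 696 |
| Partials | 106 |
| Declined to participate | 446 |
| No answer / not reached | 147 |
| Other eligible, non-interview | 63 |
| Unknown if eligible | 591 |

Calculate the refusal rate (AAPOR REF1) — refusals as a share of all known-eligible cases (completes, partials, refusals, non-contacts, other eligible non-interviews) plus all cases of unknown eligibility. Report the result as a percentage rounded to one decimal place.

Numerator: 446
Base: 696 + 106 + 446 + 147 + 63 + 591 = 2049
REF1 = 446 / 2049 = 0.2177

21.8%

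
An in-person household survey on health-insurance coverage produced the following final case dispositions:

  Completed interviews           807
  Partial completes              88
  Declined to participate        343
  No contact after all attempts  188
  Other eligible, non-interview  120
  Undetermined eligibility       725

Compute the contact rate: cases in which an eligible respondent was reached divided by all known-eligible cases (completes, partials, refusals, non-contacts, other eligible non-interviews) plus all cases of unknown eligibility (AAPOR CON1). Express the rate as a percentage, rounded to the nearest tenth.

Num: 807 + 88 + 343 + 120 = 1358
Denom: 807 + 88 + 343 + 188 + 120 + 725 = 2271
CON1 = 1358 / 2271 = 0.5980

59.8%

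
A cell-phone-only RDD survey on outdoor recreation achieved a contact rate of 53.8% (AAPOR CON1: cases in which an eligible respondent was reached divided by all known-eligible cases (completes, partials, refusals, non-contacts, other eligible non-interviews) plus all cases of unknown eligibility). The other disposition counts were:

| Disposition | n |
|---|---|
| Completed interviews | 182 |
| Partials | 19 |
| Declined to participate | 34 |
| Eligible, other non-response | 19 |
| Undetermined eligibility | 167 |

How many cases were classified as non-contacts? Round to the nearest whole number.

51

Top: 182 + 19 + 34 + 19 = 254
CON1 = 254 / D = 0.538
D = 254 / 0.538 = 472.1
Rest of base = 421
non-contacts = 472.1 − 421 ≈ 51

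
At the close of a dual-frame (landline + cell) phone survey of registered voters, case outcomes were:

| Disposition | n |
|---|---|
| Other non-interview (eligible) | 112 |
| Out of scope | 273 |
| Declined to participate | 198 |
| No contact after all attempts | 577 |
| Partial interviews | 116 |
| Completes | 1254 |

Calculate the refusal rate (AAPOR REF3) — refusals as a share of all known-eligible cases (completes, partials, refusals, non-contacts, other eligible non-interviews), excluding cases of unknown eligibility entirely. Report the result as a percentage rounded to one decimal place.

8.8%

Num = 198
Denominator = 1254 + 116 + 198 + 577 + 112 = 2257
REF3 = 198 / 2257 = 0.0877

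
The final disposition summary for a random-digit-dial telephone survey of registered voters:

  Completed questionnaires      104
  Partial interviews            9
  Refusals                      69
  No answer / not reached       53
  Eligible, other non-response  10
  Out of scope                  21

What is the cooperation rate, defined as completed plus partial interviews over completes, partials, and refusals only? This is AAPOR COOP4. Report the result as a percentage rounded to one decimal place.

62.1%

Num: 104 + 9 = 113
Denominator: 104 + 9 + 69 = 182
COOP4 = 113 / 182 = 0.6209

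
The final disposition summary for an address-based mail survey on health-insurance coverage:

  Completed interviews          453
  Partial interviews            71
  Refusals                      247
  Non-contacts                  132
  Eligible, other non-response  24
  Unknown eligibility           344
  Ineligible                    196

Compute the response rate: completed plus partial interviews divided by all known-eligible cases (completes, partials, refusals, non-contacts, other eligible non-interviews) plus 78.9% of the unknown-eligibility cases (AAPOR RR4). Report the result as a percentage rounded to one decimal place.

Num = 453 + 71 = 524
Known eligible = 453 + 71 + 247 + 132 + 24 = 927
Estimated eligible among unknowns = 0.7890 × 344 = 271.42
Denom = 927 + 271.42 = 1198.42
RR4 = 524 / 1198.42 = 0.4372

43.7%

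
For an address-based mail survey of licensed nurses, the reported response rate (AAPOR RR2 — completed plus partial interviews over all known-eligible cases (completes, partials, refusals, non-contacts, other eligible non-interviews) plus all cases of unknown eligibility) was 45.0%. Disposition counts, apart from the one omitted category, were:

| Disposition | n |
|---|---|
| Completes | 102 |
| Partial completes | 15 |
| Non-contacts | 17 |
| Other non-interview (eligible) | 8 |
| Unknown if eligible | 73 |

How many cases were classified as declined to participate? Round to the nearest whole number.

Numerator: 102 + 15 = 117
RR2 = 117 / D = 0.450
D = 117 / 0.450 = 260.0
Rest of base = 215
declined to participate = 260.0 − 215 ≈ 45

45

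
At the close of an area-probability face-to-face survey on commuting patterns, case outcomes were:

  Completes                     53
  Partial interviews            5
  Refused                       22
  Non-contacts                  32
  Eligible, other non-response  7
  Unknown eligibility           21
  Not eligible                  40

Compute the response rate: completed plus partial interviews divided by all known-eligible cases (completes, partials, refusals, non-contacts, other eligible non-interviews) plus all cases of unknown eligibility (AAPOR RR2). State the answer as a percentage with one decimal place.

41.4%

Numerator → 53 + 5 = 58
Denominator → 53 + 5 + 22 + 32 + 7 + 21 = 140
RR2 = 58 / 140 = 0.4143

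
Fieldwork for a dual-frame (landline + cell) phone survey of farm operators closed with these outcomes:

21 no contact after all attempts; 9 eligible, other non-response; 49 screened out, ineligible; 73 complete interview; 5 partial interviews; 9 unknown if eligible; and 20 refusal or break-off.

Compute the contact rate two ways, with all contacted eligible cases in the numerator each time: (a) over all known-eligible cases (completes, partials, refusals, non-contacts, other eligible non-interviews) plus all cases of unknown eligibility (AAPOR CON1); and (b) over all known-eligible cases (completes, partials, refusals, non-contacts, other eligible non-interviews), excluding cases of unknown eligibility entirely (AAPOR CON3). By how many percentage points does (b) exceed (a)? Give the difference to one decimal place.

Top → 73 + 5 + 20 + 9 = 107
Denominator → 73 + 5 + 20 + 21 + 9 + 9 = 137
CON1 = 107 / 137 = 0.7810
Denominator → 73 + 5 + 20 + 21 + 9 = 128
CON3 = 107 / 128 = 0.8359
Difference = 83.59 − 78.10 = 5.49 percentage points

5.5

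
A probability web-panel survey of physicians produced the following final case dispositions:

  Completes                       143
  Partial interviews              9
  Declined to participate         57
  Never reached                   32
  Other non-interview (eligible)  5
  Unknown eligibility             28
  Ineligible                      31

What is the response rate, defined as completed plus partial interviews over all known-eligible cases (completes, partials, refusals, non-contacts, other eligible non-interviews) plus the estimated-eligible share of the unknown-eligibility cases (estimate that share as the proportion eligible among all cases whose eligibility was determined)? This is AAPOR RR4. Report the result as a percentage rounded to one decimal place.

Top: 143 + 9 = 152
Determined eligible: 143 + 9 + 57 + 32 + 5 = 246
e = 246 / (246 + 31) = 246 / 277 = 0.8881
e × U: 0.8881 × 28 = 24.87
Denominator: 246 + 24.87 = 270.87
RR4 = 152 / 270.87 = 0.5612

56.1%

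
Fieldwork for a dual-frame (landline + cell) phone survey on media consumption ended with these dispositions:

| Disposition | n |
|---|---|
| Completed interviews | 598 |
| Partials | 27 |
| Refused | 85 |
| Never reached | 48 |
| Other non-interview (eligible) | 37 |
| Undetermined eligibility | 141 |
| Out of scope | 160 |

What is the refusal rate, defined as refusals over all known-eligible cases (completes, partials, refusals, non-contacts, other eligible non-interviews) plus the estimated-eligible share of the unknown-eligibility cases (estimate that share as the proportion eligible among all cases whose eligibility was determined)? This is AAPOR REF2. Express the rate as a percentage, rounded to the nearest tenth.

9.3%

Top → 85
Known eligible → 598 + 27 + 85 + 48 + 37 = 795
e = 795 / (795 + 160) = 795 / 955 = 0.8325
Estimated eligible among unknowns → 0.8325 × 141 = 117.38
Base → 795 + 117.38 = 912.38
REF2 = 85 / 912.38 = 0.0932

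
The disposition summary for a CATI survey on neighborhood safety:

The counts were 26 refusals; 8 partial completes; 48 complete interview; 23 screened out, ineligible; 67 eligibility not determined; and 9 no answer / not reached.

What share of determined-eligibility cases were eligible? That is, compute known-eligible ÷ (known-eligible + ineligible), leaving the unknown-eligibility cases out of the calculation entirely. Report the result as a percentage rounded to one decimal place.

79.8%

Known eligible → 48 + 8 + 26 + 9 = 91
e = 91 / (91 + 23) = 91 / 114 = 0.7982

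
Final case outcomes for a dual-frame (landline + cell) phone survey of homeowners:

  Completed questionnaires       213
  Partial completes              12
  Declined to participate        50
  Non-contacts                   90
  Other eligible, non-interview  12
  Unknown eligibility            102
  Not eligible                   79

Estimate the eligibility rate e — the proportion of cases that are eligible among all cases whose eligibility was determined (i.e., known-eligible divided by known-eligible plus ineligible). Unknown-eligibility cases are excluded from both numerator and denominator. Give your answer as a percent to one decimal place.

Eligible (known) = 213 + 12 + 50 + 90 + 12 = 377
e = 377 / (377 + 79) = 377 / 456 = 0.8268

82.7%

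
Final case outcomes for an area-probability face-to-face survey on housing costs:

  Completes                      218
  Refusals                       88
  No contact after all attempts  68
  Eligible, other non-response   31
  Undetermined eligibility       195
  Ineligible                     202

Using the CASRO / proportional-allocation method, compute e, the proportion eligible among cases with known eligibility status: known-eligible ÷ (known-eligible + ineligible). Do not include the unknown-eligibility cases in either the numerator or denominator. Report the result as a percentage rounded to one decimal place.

66.7%

Determined eligible: 218 + 88 + 68 + 31 = 405
e = 405 / (405 + 202) = 405 / 607 = 0.6672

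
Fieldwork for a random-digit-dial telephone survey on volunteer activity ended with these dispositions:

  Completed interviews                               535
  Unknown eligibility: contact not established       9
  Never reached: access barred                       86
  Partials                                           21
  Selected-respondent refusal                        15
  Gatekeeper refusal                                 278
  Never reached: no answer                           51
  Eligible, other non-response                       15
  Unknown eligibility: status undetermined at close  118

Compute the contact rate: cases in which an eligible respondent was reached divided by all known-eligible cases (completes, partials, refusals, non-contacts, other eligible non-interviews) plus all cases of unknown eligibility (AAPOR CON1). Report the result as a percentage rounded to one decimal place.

76.6%

Refusals = 278 + 15 = 293
No contact after all attempts = 51 + 86 = 137
Unknown eligibility = 9 + 118 = 127
Numerator → 535 + 21 + 293 + 15 = 864
Base → 535 + 21 + 293 + 137 + 15 + 127 = 1128
CON1 = 864 / 1128 = 0.7660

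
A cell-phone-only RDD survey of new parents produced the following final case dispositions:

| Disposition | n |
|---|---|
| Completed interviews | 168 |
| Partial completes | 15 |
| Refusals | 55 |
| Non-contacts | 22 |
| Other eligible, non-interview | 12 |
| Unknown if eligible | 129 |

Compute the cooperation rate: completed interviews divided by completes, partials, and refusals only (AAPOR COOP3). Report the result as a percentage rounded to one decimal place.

Numerator → 168
Base → 168 + 15 + 55 = 238
COOP3 = 168 / 238 = 0.7059

70.6%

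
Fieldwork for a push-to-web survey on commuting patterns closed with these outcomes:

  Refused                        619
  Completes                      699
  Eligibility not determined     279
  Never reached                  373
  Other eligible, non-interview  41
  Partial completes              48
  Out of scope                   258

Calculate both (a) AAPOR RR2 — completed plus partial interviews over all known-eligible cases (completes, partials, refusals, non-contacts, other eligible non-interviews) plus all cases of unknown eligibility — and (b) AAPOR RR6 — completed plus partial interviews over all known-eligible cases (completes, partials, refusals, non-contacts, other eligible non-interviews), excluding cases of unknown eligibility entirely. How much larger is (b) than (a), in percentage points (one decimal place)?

5.7

Top → 699 + 48 = 747
Base → 699 + 48 + 619 + 373 + 41 + 279 = 2059
RR2 = 747 / 2059 = 0.3628
Base → 699 + 48 + 619 + 373 + 41 = 1780
RR6 = 747 / 1780 = 0.4197
Difference = 41.97 − 36.28 = 5.69 percentage points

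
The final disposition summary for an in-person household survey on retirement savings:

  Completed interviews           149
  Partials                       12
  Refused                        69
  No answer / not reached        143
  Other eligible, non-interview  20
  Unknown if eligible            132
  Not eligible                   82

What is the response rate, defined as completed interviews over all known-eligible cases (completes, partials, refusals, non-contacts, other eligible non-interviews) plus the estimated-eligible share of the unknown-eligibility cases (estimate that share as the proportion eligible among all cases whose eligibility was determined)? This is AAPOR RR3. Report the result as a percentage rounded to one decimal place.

29.7%

Numerator → 149
Known eligible → 149 + 12 + 69 + 143 + 20 = 393
e = 393 / (393 + 82) = 393 / 475 = 0.8274
Estimated eligible among unknowns → 0.8274 × 132 = 109.22
Denom → 393 + 109.22 = 502.22
RR3 = 149 / 502.22 = 0.2967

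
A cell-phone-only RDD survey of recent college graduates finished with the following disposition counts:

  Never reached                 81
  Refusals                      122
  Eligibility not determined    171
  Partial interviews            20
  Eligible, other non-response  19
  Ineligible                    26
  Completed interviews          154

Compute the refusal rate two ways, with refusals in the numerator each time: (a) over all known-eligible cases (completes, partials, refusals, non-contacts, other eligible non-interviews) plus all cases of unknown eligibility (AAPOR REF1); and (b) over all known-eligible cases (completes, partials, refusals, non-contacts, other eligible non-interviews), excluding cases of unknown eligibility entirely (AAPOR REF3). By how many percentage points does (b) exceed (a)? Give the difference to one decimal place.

Numerator: 122
Denom: 154 + 20 + 122 + 81 + 19 + 171 = 567
REF1 = 122 / 567 = 0.2152
Denom: 154 + 20 + 122 + 81 + 19 = 396
REF3 = 122 / 396 = 0.3081
Difference = 30.81 − 21.52 = 9.29 percentage points

9.3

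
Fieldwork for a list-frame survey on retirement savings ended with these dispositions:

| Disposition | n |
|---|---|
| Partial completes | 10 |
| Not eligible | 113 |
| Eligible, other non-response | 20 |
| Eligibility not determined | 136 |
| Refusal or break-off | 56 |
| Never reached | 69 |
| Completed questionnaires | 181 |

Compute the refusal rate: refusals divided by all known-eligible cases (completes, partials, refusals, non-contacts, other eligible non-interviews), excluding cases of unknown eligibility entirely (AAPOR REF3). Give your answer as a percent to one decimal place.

16.7%

Numerator: 56
Denom: 181 + 10 + 56 + 69 + 20 = 336
REF3 = 56 / 336 = 0.1667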